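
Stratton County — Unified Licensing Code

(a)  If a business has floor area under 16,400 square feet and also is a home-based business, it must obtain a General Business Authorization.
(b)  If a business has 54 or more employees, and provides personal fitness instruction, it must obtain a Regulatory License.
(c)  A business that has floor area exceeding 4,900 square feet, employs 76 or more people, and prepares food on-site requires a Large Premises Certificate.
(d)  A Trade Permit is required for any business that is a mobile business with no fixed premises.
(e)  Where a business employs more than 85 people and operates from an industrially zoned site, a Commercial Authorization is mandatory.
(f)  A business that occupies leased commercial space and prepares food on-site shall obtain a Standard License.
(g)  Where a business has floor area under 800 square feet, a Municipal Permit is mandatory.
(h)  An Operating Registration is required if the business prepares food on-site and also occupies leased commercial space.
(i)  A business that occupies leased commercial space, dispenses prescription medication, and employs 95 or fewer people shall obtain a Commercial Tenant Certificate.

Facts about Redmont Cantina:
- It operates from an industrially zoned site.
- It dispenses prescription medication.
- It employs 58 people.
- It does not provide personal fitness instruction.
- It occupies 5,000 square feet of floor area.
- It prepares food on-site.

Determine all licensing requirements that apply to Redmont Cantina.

(a) floor area 5,000 square feet < 16,400 square feet; operates from an industrially zoned site (not: is a home-based business) → General Business Authorization not required.
(b) employees 58 ≥ 54; does not provide personal fitness instruction → Regulatory License not required.
(c) floor area 5,000 square feet > 4,900 square feet; employees 58 < 76; prepares food on-site → Large Premises Certificate not required.
(d) operates from an industrially zoned site (not: is a mobile business with no fixed premises) → Trade Permit not required.
(e) employees 58 ≤ 85; operates from an industrially zoned site → Commercial Authorization not required.
(f) operates from an industrially zoned site (not: occupies leased commercial space); prepares food on-site → Standard License not required.
(g) floor area 5,000 square feet ≥ 800 square feet → Municipal Permit not required.
(h) prepares food on-site; operates from an industrially zoned site (not: occupies leased commercial space) → Operating Registration not required.
(i) operates from an industrially zoned site (not: occupies leased commercial space); dispenses prescription medication; employees 58 ≤ 95 → Commercial Tenant Certificate not required.

None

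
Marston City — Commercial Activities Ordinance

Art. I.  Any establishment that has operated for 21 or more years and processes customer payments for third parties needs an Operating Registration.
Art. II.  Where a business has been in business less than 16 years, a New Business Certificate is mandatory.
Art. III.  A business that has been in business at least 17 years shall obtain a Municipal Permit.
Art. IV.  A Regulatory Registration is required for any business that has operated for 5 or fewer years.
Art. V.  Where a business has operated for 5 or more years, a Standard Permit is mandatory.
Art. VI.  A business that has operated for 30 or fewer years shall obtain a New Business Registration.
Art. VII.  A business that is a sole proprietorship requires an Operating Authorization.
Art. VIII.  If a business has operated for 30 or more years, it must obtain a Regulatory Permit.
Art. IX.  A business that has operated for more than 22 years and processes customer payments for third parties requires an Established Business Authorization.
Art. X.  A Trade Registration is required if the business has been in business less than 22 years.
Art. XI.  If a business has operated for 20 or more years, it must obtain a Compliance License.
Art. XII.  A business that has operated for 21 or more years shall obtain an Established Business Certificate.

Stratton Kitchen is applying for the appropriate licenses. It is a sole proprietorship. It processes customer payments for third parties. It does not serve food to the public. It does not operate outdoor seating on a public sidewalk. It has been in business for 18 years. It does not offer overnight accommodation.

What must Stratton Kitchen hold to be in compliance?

Municipal Permit, New Business Registration, Operating Authorization, Standard Permit, Trade Registration

Art. I. years in business 18 < 21; processes customer payments for third parties → Operating Registration not required.
Art. II. years in business 18 ≥ 16 → New Business Certificate not required.
Art. III. years in business 18 ≥ 17 → Municipal Permit required.
Art. IV. years in business 18 > 5 → Regulatory Registration not required.
Art. V. years in business 18 ≥ 5 → Standard Permit required.
Art. VI. years in business 18 ≤ 30 → New Business Registration required.
Art. VII. is a sole proprietorship → Operating Authorization required.
Art. VIII. years in business 18 < 30 → Regulatory Permit not required.
Art. IX. years in business 18 ≤ 22; processes customer payments for third parties → Established Business Authorization not required.
Art. X. years in business 18 < 22 → Trade Registration required.
Art. XI. years in business 18 < 20 → Compliance License not required.
Art. XII. years in business 18 < 21 → Established Business Certificate not required.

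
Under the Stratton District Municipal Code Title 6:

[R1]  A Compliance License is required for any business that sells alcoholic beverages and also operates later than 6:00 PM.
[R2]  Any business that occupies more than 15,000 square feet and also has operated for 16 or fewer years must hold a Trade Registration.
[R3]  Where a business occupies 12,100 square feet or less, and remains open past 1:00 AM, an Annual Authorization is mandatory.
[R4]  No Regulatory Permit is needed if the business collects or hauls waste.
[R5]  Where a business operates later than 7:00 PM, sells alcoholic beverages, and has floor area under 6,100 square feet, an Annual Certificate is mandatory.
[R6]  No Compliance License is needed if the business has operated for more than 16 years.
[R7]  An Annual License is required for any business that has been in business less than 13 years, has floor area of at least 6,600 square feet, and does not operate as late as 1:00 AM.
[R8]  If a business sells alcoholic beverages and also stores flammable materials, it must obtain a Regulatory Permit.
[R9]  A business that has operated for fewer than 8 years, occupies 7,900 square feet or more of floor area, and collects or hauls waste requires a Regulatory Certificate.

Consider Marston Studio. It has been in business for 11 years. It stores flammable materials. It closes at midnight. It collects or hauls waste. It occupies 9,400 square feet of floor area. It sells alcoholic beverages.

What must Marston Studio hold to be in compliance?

[R1] sells alcoholic beverages; closes midnight, after 6:00 PM → Compliance License required.
[R2] floor area 9,400 square feet ≤ 15,000 square feet; years in business 11 ≤ 16 → Trade Registration not required.
[R3] floor area 9,400 square feet ≤ 12,100 square feet; closes midnight, at/before 1:00 AM → Annual Authorization not required.
[R4] collects or hauls waste → exempt from Regulatory Permit.
[R5] closes midnight, after 7:00 PM; sells alcoholic beverages; floor area 9,400 square feet ≥ 6,100 square feet → Annual Certificate not required.
[R6] years in business 11 ≤ 16 → Compliance License exemption does not apply.
[R7] years in business 11 < 13; floor area 9,400 square feet ≥ 6,600 square feet; closes midnight, at/before 1:00 AM → Annual License required.
[R8] sells alcoholic beverages; stores flammable materials → Regulatory Permit required.
[R9] years in business 11 ≥ 8; floor area 9,400 square feet ≥ 7,900 square feet; collects or hauls waste → Regulatory Certificate not required.

Annual License, Compliance License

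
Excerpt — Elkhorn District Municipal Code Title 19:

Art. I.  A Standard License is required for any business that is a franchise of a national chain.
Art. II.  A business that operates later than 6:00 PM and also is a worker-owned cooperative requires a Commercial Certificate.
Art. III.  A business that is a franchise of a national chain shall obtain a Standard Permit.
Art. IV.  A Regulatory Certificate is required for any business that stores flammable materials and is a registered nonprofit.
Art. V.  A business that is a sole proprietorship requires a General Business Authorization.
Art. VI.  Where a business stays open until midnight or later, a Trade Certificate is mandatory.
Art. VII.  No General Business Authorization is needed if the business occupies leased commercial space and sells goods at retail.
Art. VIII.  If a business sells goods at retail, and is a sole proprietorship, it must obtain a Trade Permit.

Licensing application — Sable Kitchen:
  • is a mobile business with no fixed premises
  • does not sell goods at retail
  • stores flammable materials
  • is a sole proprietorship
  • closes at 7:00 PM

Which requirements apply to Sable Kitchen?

General Business Authorization

Art. I. is a sole proprietorship (not: is a franchise of a national chain) → Standard License not required.
Art. II. closes 7:00 PM, after 6:00 PM; is a sole proprietorship (not: is a worker-owned cooperative) → Commercial Certificate not required.
Art. III. is a sole proprietorship (not: is a franchise of a national chain) → Standard Permit not required.
Art. IV. stores flammable materials; is a sole proprietorship (not: is a registered nonprofit) → Regulatory Certificate not required.
Art. V. is a sole proprietorship → General Business Authorization required.
Art. VI. closes 7:00 PM, at/before midnight → Trade Certificate not required.
Art. VII. is a mobile business with no fixed premises (not: occupies leased commercial space); does not sell goods at retail → General Business Authorization exemption does not apply.
Art. VIII. does not sell goods at retail; is a sole proprietorship → Trade Permit not required.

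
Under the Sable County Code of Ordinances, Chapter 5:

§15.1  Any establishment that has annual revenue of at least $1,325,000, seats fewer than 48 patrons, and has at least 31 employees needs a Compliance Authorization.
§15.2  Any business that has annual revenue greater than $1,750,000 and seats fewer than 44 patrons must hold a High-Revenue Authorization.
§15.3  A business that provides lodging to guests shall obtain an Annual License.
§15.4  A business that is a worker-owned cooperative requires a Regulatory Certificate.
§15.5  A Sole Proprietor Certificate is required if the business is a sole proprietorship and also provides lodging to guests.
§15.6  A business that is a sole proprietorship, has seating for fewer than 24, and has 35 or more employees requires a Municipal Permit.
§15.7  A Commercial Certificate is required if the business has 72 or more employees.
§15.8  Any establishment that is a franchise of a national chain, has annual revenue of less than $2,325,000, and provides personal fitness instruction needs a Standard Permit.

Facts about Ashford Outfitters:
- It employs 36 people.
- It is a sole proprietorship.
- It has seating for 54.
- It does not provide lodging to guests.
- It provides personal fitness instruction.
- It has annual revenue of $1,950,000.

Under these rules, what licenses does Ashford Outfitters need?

None

§15.1 revenue $1,950,000 ≥ $1,325,000; seating 54 ≥ 48; employees 36 ≥ 31 → Compliance Authorization not required.
§15.2 revenue $1,950,000 > $1,750,000; seating 54 ≥ 44 → High-Revenue Authorization not required.
§15.3 does not provide lodging to guests → Annual License not required.
§15.4 is a sole proprietorship (not: is a worker-owned cooperative) → Regulatory Certificate not required.
§15.5 is a sole proprietorship; does not provide lodging to guests → Sole Proprietor Certificate not required.
§15.6 is a sole proprietorship; seating 54 ≥ 24; employees 36 ≥ 35 → Municipal Permit not required.
§15.7 employees 36 < 72 → Commercial Certificate not required.
§15.8 is a sole proprietorship (not: is a franchise of a national chain); revenue $1,950,000 < $2,325,000; provides personal fitness instruction → Standard Permit not required.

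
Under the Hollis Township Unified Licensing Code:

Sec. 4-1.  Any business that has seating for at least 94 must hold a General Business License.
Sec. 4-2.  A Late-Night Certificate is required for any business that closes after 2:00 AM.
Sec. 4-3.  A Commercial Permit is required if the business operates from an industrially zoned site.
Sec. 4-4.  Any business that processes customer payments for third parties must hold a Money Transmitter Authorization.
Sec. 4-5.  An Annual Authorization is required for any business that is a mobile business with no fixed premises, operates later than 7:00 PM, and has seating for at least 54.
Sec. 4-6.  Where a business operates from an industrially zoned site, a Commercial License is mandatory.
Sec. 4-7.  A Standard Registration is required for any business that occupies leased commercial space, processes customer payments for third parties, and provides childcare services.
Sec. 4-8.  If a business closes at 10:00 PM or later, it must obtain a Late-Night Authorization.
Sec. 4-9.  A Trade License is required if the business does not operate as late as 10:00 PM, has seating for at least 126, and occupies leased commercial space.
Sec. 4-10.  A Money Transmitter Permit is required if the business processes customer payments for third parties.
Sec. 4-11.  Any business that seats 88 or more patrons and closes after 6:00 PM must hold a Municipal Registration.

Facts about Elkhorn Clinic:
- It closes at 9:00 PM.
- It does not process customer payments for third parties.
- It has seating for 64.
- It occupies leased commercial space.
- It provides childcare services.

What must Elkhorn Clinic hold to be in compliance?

None

Sec. 4-1. seating 64 < 94 → General Business License not required.
Sec. 4-2. closes 9:00 PM, at/before 2:00 AM → Late-Night Certificate not required.
Sec. 4-3. occupies leased commercial space (not: operates from an industrially zoned site) → Commercial Permit not required.
Sec. 4-4. does not process customer payments for third parties → Money Transmitter Authorization not required.
Sec. 4-5. occupies leased commercial space (not: is a mobile business with no fixed premises); closes 9:00 PM, after 7:00 PM; seating 64 ≥ 54 → Annual Authorization not required.
Sec. 4-6. occupies leased commercial space (not: operates from an industrially zoned site) → Commercial License not required.
Sec. 4-7. occupies leased commercial space; does not process customer payments for third parties; provides childcare services → Standard Registration not required.
Sec. 4-8. closes 9:00 PM, at/before 10:00 PM → Late-Night Authorization not required.
Sec. 4-9. closes 9:00 PM, at/before 10:00 PM; seating 64 < 126; occupies leased commercial space → Trade License not required.
Sec. 4-10. does not process customer payments for third parties → Money Transmitter Permit not required.
Sec. 4-11. seating 64 < 88; closes 9:00 PM, after 6:00 PM → Municipal Registration not required.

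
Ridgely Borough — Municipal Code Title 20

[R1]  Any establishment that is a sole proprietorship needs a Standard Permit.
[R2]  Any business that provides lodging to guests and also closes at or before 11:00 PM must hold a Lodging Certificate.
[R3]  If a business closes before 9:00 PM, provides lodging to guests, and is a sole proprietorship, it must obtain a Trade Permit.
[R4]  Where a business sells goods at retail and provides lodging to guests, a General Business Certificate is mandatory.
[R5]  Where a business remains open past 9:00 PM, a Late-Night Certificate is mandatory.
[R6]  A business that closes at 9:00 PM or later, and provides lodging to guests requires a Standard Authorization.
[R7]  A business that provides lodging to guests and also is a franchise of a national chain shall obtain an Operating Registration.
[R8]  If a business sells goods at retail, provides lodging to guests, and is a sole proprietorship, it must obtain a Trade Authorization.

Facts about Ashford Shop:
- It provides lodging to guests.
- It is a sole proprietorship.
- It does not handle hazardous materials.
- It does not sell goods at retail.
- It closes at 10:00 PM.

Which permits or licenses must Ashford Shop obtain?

[R1] is a sole proprietorship → Standard Permit required.
[R2] provides lodging to guests; closes 10:00 PM, at/before 11:00 PM → Lodging Certificate required.
[R3] closes 10:00 PM, after 9:00 PM; provides lodging to guests; is a sole proprietorship → Trade Permit not required.
[R4] does not sell goods at retail; provides lodging to guests → General Business Certificate not required.
[R5] closes 10:00 PM, after 9:00 PM → Late-Night Certificate required.
[R6] closes 10:00 PM, after 9:00 PM; provides lodging to guests → Standard Authorization required.
[R7] provides lodging to guests; is a sole proprietorship (not: is a franchise of a national chain) → Operating Registration not required.
[R8] does not sell goods at retail; provides lodging to guests; is a sole proprietorship → Trade Authorization not required.

Late-Night Certificate, Lodging Certificate, Standard Authorization, Standard Permit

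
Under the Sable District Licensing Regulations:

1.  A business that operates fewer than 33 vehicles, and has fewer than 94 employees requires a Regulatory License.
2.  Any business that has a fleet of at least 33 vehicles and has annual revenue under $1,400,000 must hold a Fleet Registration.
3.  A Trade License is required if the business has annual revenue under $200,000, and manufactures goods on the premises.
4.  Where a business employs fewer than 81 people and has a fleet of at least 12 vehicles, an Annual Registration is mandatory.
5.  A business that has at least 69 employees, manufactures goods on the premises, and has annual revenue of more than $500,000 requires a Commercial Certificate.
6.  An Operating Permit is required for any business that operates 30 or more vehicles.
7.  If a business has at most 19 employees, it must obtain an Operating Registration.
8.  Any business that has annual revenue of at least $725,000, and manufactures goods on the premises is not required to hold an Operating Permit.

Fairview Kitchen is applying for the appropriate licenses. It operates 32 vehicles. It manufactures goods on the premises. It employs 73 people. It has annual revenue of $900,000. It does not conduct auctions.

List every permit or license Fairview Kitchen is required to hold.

Annual Registration, Commercial Certificate, Regulatory License

1. vehicles 32 < 33; employees 73 < 94 → Regulatory License required.
2. vehicles 32 < 33; revenue $900,000 < $1,400,000 → Fleet Registration not required.
3. revenue $900,000 ≥ $200,000; manufactures goods on the premises → Trade License not required.
4. employees 73 < 81; vehicles 32 ≥ 12 → Annual Registration required.
5. employees 73 ≥ 69; manufactures goods on the premises; revenue $900,000 > $500,000 → Commercial Certificate required.
6. vehicles 32 ≥ 30 → Operating Permit required.
7. employees 73 > 19 → Operating Registration not required.
8. revenue $900,000 ≥ $725,000; manufactures goods on the premises → exempt from Operating Permit.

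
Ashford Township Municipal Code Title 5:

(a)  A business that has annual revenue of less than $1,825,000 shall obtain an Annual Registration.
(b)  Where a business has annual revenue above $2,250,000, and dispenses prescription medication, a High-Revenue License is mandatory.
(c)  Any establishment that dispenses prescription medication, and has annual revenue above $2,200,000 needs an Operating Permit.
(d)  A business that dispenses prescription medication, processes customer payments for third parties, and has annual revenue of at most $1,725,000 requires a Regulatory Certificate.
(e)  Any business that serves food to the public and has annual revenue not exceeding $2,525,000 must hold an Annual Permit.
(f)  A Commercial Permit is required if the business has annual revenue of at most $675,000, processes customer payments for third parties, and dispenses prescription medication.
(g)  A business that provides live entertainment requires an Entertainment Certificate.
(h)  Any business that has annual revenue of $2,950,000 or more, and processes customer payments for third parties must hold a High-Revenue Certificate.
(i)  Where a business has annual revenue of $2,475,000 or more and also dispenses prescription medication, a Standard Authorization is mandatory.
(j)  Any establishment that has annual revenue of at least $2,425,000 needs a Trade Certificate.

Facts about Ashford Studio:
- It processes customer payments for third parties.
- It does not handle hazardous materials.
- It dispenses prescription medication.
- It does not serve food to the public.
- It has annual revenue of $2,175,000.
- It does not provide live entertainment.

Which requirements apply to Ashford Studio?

None

(a) revenue $2,175,000 ≥ $1,825,000 → Annual Registration not required.
(b) revenue $2,175,000 ≤ $2,250,000; dispenses prescription medication → High-Revenue License not required.
(c) dispenses prescription medication; revenue $2,175,000 ≤ $2,200,000 → Operating Permit not required.
(d) dispenses prescription medication; processes customer payments for third parties; revenue $2,175,000 > $1,725,000 → Regulatory Certificate not required.
(e) does not serve food to the public; revenue $2,175,000 ≤ $2,525,000 → Annual Permit not required.
(f) revenue $2,175,000 > $675,000; processes customer payments for third parties; dispenses prescription medication → Commercial Permit not required.
(g) does not provide live entertainment → Entertainment Certificate not required.
(h) revenue $2,175,000 < $2,950,000; processes customer payments for third parties → High-Revenue Certificate not required.
(i) revenue $2,175,000 < $2,475,000; dispenses prescription medication → Standard Authorization not required.
(j) revenue $2,175,000 < $2,425,000 → Trade Certificate not required.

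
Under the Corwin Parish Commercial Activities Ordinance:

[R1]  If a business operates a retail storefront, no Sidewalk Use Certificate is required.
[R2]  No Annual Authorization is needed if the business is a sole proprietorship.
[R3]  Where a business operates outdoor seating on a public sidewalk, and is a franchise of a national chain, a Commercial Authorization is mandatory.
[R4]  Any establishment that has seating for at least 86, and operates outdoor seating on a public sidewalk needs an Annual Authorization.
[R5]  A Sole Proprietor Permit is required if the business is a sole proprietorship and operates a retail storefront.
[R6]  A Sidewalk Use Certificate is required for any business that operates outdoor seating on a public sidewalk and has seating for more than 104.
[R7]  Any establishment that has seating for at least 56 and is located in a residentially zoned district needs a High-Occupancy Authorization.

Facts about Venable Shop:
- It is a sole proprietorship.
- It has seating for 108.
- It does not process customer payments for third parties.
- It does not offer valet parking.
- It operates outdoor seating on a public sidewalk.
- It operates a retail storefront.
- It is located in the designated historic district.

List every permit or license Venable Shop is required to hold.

[R1] operates a retail storefront → exempt from Sidewalk Use Certificate.
[R2] is a sole proprietorship → exempt from Annual Authorization.
[R3] operates outdoor seating on a public sidewalk; is a sole proprietorship (not: is a franchise of a national chain) → Commercial Authorization not required.
[R4] seating 108 ≥ 86; operates outdoor seating on a public sidewalk → Annual Authorization required.
[R5] is a sole proprietorship; operates a retail storefront → Sole Proprietor Permit required.
[R6] operates outdoor seating on a public sidewalk; seating 108 > 104 → Sidewalk Use Certificate required.
[R7] seating 108 ≥ 56; is located in the designated historic district (not: is located in a residentially zoned district) → High-Occupancy Authorization not required.

Sole Proprietor Permit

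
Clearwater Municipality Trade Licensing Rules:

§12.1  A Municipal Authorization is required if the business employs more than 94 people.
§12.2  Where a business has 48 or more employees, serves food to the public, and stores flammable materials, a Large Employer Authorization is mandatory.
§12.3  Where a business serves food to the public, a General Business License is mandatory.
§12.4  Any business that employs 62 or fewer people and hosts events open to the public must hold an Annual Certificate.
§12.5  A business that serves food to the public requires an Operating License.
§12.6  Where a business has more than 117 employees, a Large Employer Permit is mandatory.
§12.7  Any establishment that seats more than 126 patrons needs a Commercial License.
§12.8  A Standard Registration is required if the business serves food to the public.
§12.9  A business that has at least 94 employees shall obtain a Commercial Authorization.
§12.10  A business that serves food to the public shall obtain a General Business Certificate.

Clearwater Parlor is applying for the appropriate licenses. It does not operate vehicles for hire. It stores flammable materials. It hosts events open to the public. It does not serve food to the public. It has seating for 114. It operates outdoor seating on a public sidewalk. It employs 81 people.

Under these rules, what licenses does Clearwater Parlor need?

§12.1 employees 81 ≤ 94 → Municipal Authorization not required.
§12.2 employees 81 ≥ 48; does not serve food to the public; stores flammable materials → Large Employer Authorization not required.
§12.3 does not serve food to the public → General Business License not required.
§12.4 employees 81 > 62; hosts events open to the public → Annual Certificate not required.
§12.5 does not serve food to the public → Operating License not required.
§12.6 employees 81 ≤ 117 → Large Employer Permit not required.
§12.7 seating 114 ≤ 126 → Commercial License not required.
§12.8 does not serve food to the public → Standard Registration not required.
§12.9 employees 81 < 94 → Commercial Authorization not required.
§12.10 does not serve food to the public → General Business Certificate not required.

None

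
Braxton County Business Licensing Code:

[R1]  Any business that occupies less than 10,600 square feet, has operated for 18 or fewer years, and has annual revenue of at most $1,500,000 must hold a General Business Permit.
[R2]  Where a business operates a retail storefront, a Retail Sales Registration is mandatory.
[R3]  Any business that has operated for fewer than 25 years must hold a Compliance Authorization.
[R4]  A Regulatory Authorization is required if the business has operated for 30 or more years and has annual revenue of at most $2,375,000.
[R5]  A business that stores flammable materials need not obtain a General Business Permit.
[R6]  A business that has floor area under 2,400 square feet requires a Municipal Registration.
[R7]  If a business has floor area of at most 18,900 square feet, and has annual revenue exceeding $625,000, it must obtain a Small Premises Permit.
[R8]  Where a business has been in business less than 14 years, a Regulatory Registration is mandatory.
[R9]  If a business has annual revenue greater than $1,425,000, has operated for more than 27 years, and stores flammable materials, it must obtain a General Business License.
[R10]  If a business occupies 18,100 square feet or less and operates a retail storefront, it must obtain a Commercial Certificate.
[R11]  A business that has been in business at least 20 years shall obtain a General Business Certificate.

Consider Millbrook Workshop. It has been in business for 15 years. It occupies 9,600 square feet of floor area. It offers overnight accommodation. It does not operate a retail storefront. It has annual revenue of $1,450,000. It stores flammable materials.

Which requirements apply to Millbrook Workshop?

Compliance Authorization, Small Premises Permit

[R1] floor area 9,600 square feet < 10,600 square feet; years in business 15 ≤ 18; revenue $1,450,000 ≤ $1,500,000 → General Business Permit required.
[R2] does not operate a retail storefront → Retail Sales Registration not required.
[R3] years in business 15 < 25 → Compliance Authorization required.
[R4] years in business 15 < 30; revenue $1,450,000 ≤ $2,375,000 → Regulatory Authorization not required.
[R5] stores flammable materials → exempt from General Business Permit.
[R6] floor area 9,600 square feet ≥ 2,400 square feet → Municipal Registration not required.
[R7] floor area 9,600 square feet ≤ 18,900 square feet; revenue $1,450,000 > $625,000 → Small Premises Permit required.
[R8] years in business 15 ≥ 14 → Regulatory Registration not required.
[R9] revenue $1,450,000 > $1,425,000; years in business 15 ≤ 27; stores flammable materials → General Business License not required.
[R10] floor area 9,600 square feet ≤ 18,100 square feet; does not operate a retail storefront → Commercial Certificate not required.
[R11] years in business 15 < 20 → General Business Certificate not required.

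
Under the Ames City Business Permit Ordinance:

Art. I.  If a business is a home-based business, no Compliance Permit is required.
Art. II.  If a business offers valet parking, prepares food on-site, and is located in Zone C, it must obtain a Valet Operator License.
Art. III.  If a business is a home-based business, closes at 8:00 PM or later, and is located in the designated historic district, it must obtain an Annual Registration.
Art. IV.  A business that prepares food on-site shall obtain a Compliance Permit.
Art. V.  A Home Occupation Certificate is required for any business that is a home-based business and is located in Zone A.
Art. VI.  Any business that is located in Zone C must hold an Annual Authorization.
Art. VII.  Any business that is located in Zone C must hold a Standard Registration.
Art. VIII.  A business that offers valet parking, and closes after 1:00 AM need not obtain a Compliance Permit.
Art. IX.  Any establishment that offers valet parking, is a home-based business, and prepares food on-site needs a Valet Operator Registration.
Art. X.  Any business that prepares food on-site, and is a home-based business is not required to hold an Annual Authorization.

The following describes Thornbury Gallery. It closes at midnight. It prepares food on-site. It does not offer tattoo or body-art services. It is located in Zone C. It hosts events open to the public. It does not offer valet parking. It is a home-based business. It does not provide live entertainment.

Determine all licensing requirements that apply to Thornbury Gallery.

Art. I. is a home-based business → exempt from Compliance Permit.
Art. II. does not offer valet parking; prepares food on-site; is located in Zone C → Valet Operator License not required.
Art. III. is a home-based business; closes midnight, after 8:00 PM; is located in Zone C (not: is located in the designated historic district) → Annual Registration not required.
Art. IV. prepares food on-site → Compliance Permit required.
Art. V. is a home-based business; is located in Zone C (not: is located in Zone A) → Home Occupation Certificate not required.
Art. VI. is located in Zone C → Annual Authorization required.
Art. VII. is located in Zone C → Standard Registration required.
Art. VIII. does not offer valet parking; closes midnight, at/before 1:00 AM → Compliance Permit exemption does not apply.
Art. IX. does not offer valet parking; is a home-based business; prepares food on-site → Valet Operator Registration not required.
Art. X. prepares food on-site; is a home-based business → exempt from Annual Authorization.

Standard Registration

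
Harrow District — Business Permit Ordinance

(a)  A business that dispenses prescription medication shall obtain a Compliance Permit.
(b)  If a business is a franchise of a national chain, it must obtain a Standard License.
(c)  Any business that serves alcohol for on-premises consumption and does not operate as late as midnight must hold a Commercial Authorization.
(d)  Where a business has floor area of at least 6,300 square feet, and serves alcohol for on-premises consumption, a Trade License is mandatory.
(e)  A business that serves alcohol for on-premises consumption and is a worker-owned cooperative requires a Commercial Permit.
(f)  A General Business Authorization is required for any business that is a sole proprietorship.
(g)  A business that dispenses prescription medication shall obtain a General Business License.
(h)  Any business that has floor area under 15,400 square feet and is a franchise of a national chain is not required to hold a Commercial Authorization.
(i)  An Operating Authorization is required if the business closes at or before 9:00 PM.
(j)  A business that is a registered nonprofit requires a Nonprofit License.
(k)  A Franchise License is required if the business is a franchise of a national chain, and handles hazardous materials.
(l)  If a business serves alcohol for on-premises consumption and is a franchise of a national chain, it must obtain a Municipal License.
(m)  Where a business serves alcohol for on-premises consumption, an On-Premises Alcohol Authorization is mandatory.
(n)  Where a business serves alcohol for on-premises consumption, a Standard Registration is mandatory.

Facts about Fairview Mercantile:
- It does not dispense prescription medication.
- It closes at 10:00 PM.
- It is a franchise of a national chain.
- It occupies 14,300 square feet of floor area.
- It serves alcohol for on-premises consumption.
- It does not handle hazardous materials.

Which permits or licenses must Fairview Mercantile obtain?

(a) does not dispense prescription medication → Compliance Permit not required.
(b) is a franchise of a national chain → Standard License required.
(c) serves alcohol for on-premises consumption; closes 10:00 PM, at/before midnight → Commercial Authorization required.
(d) floor area 14,300 square feet ≥ 6,300 square feet; serves alcohol for on-premises consumption → Trade License required.
(e) serves alcohol for on-premises consumption; is a franchise of a national chain (not: is a worker-owned cooperative) → Commercial Permit not required.
(f) is a franchise of a national chain (not: is a sole proprietorship) → General Business Authorization not required.
(g) does not dispense prescription medication → General Business License not required.
(h) floor area 14,300 square feet < 15,400 square feet; is a franchise of a national chain → exempt from Commercial Authorization.
(i) closes 10:00 PM, after 9:00 PM → Operating Authorization not required.
(j) is a franchise of a national chain (not: is a registered nonprofit) → Nonprofit License not required.
(k) is a franchise of a national chain; does not handle hazardous materials → Franchise License not required.
(l) serves alcohol for on-premises consumption; is a franchise of a national chain → Municipal License required.
(m) serves alcohol for on-premises consumption → On-Premises Alcohol Authorization required.
(n) serves alcohol for on-premises consumption → Standard Registration required.

Municipal License, On-Premises Alcohol Authorization, Standard License, Standard Registration, Trade License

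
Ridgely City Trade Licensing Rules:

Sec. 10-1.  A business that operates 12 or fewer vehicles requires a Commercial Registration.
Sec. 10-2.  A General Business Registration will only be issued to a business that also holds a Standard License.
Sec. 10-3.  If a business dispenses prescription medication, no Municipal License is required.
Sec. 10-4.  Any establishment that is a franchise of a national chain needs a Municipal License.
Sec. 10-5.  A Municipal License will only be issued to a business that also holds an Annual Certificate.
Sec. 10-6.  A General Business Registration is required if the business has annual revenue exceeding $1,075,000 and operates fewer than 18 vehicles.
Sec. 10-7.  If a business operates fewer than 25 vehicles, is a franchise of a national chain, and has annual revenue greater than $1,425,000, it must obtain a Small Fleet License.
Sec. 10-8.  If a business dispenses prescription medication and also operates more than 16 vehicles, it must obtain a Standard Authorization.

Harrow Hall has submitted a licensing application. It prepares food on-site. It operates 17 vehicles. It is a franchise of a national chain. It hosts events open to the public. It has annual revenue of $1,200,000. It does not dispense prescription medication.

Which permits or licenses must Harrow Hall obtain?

Annual Certificate, General Business Registration, Municipal License, Standard License

Sec. 10-1. vehicles 17 > 12 → Commercial Registration not required.
Sec. 10-2. General Business Registration is required → Standard License also required.
Sec. 10-3. does not dispense prescription medication → Municipal License exemption does not apply.
Sec. 10-4. is a franchise of a national chain → Municipal License required.
Sec. 10-5. Municipal License is required → Annual Certificate also required.
Sec. 10-6. revenue $1,200,000 > $1,075,000; vehicles 17 < 18 → General Business Registration required.
Sec. 10-7. vehicles 17 < 25; is a franchise of a national chain; revenue $1,200,000 ≤ $1,425,000 → Small Fleet License not required.
Sec. 10-8. does not dispense prescription medication; vehicles 17 > 16 → Standard Authorization not required.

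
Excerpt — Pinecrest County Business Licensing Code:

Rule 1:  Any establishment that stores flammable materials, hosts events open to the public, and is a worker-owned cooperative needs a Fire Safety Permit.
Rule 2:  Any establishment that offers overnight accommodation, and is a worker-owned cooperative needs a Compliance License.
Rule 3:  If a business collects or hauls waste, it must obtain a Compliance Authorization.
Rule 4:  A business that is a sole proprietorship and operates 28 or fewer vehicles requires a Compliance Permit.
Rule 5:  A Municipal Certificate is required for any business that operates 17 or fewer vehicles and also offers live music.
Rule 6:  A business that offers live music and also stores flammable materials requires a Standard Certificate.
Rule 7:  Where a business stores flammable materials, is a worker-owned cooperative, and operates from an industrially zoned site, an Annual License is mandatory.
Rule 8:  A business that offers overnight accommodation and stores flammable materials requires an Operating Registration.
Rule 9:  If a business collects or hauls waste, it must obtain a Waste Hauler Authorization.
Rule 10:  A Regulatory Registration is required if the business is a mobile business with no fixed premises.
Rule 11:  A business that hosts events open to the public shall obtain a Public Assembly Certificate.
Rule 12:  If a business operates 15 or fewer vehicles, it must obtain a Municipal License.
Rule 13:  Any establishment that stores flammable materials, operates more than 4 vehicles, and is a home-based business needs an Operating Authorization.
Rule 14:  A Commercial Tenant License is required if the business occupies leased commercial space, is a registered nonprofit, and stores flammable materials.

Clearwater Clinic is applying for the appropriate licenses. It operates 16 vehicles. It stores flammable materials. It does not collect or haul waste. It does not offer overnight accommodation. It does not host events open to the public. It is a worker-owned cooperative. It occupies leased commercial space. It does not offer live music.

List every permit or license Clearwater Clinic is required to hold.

Rule 1: stores flammable materials; does not host events open to the public; is a worker-owned cooperative → Fire Safety Permit not required.
Rule 2: does not offer overnight accommodation; is a worker-owned cooperative → Compliance License not required.
Rule 3: does not collect or haul waste → Compliance Authorization not required.
Rule 4: is a worker-owned cooperative (not: is a sole proprietorship); vehicles 16 ≤ 28 → Compliance Permit not required.
Rule 5: vehicles 16 ≤ 17; does not offer live music → Municipal Certificate not required.
Rule 6: does not offer live music; stores flammable materials → Standard Certificate not required.
Rule 7: stores flammable materials; is a worker-owned cooperative; occupies leased commercial space (not: operates from an industrially zoned site) → Annual License not required.
Rule 8: does not offer overnight accommodation; stores flammable materials → Operating Registration not required.
Rule 9: does not collect or haul waste → Waste Hauler Authorization not required.
Rule 10: occupies leased commercial space (not: is a mobile business with no fixed premises) → Regulatory Registration not required.
Rule 11: does not host events open to the public → Public Assembly Certificate not required.
Rule 12: vehicles 16 > 15 → Municipal License not required.
Rule 13: stores flammable materials; vehicles 16 > 4; occupies leased commercial space (not: is a home-based business) → Operating Authorization not required.
Rule 14: occupies leased commercial space; is a worker-owned cooperative (not: is a registered nonprofit); stores flammable materials → Commercial Tenant License not required.

None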